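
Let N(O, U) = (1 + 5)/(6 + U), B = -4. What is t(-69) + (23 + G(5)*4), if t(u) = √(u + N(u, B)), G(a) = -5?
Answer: 3 + I*√66 ≈ 3.0 + 8.124*I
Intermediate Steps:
N(O, U) = 6/(6 + U)
t(u) = √(3 + u) (t(u) = √(u + 6/(6 - 4)) = √(u + 6/2) = √(u + 6*(½)) = √(u + 3) = √(3 + u))
t(-69) + (23 + G(5)*4) = √(3 - 69) + (23 - 5*4) = √(-66) + (23 - 20) = I*√66 + 3 = 3 + I*√66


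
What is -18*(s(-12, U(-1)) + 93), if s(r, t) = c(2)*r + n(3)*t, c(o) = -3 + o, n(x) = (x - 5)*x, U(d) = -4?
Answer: -2322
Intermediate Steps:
n(x) = x*(-5 + x) (n(x) = (-5 + x)*x = x*(-5 + x))
s(r, t) = -r - 6*t (s(r, t) = (-3 + 2)*r + (3*(-5 + 3))*t = -r + (3*(-2))*t = -r - 6*t)
-18*(s(-12, U(-1)) + 93) = -18*((-1*(-12) - 6*(-4)) + 93) = -18*((12 + 24) + 93) = -18*(36 + 93) = -18*129 = -2322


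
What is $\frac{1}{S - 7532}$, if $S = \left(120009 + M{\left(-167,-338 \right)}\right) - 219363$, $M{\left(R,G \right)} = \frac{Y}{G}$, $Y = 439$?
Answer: $- \frac{338}{36127907} \approx -9.3556 \cdot 10^{-6}$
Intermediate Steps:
$M{\left(R,G \right)} = \frac{439}{G}$
$S = - \frac{33582091}{338}$ ($S = \left(120009 + \frac{439}{-338}\right) - 219363 = \left(120009 + 439 \left(- \frac{1}{338}\right)\right) - 219363 = \left(120009 - \frac{439}{338}\right) - 219363 = \frac{40562603}{338} - 219363 = - \frac{33582091}{338} \approx -99355.0$)
$\frac{1}{S - 7532} = \frac{1}{- \frac{33582091}{338} - 7532} = \frac{1}{- \frac{36127907}{338}} = - \frac{338}{36127907}$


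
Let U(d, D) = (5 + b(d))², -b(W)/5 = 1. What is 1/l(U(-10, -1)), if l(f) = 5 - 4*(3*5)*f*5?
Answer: ⅕ ≈ 0.20000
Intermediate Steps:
b(W) = -5 (b(W) = -5*1 = -5)
U(d, D) = 0 (U(d, D) = (5 - 5)² = 0² = 0)
l(f) = 5 - 300*f (l(f) = 5 - 4*15*f*5 = 5 - 300*f)
1/l(U(-10, -1)) = 1/(5 - 300*0) = 1/(5 + 0) = 1/5 = ⅕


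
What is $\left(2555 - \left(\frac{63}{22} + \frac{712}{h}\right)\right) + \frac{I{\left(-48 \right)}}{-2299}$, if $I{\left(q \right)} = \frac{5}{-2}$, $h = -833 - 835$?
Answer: $\frac{2447100010}{958683} \approx 2552.6$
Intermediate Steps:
$h = -1668$ ($h = -833 - 835 = -1668$)
$I{\left(q \right)} = - \frac{5}{2}$ ($I{\left(q \right)} = 5 \left(- \frac{1}{2}\right) = - \frac{5}{2}$)
$\left(2555 - \left(\frac{63}{22} + \frac{712}{h}\right)\right) + \frac{I{\left(-48 \right)}}{-2299} = \left(2555 - \left(- \frac{178}{417} + \frac{63}{22}\right)\right) - \frac{5}{2 \left(-2299\right)} = \left(2555 - \left(- \frac{178}{417} + \frac{504}{176}\right)\right) - - \frac{5}{4598} = \left(2555 + \left(\frac{178}{417} - \frac{63}{22}\right)\right) + \frac{5}{4598} = \left(2555 - \frac{22355}{9174}\right) + \frac{5}{4598} = \frac{23417215}{9174} + \frac{5}{4598} = \frac{2447100010}{958683}$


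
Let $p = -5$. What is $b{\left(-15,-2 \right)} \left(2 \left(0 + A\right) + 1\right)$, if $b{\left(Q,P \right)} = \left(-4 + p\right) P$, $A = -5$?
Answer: $-162$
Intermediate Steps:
$b{\left(Q,P \right)} = - 9 P$ ($b{\left(Q,P \right)} = \left(-4 - 5\right) P = - 9 P$)
$b{\left(-15,-2 \right)} \left(2 \left(0 + A\right) + 1\right) = \left(-9\right) \left(-2\right) \left(2 \left(0 - 5\right) + 1\right) = 18 \left(2 \left(-5\right) + 1\right) = 18 \left(-10 + 1\right) = 18 \left(-9\right) = -162$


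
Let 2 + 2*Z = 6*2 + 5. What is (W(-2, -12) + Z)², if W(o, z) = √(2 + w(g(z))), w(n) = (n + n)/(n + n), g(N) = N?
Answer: 237/4 + 15*√3 ≈ 85.231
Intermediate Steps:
w(n) = 1 (w(n) = (2*n)/((2*n)) = (2*n)*(1/(2*n)) = 1)
W(o, z) = √3 (W(o, z) = √(2 + 1) = √3)
Z = 15/2 (Z = -1 + (6*2 + 5)/2 = -1 + (12 + 5)/2 = -1 + (½)*17 = -1 + 17/2 = 15/2 ≈ 7.5000)
(W(-2, -12) + Z)² = (√3 + 15/2)² = (15/2 + √3)²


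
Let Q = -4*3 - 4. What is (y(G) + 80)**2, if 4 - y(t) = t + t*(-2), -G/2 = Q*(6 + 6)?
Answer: 219024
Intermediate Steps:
Q = -16 (Q = -12 - 4 = -16)
G = 384 (G = -(-32)*(6 + 6) = -(-32)*12 = -2*(-192) = 384)
y(t) = 4 + t (y(t) = 4 - (t + t*(-2)) = 4 - (t - 2*t) = 4 - (-1)*t = 4 + t)
(y(G) + 80)**2 = ((4 + 384) + 80)**2 = (388 + 80)**2 = 468**2 = 219024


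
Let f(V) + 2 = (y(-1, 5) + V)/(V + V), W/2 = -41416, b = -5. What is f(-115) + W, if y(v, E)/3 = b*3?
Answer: -1905166/23 ≈ -82833.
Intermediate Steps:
W = -82832 (W = 2*(-41416) = -82832)
y(v, E) = -45 (y(v, E) = 3*(-5*3) = 3*(-15) = -45)
f(V) = -2 + (-45 + V)/(2*V) (f(V) = -2 + (-45 + V)/(V + V) = -2 + (-45 + V)/((2*V)) = -2 + (-45 + V)*(1/(2*V)) = -2 + (-45 + V)/(2*V))
f(-115) + W = (3/2)*(-15 - 1*(-115))/(-115) - 82832 = (3/2)*(-1/115)*(-15 + 115) - 82832 = (3/2)*(-1/115)*100 - 82832 = -30/23 - 82832 = -1905166/23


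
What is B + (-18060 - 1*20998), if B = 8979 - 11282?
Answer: -41361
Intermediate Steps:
B = -2303
B + (-18060 - 1*20998) = -2303 + (-18060 - 1*20998) = -2303 + (-18060 - 20998) = -2303 - 39058 = -41361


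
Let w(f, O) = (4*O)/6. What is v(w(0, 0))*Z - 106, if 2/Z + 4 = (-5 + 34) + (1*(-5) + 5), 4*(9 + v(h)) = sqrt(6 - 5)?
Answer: -1067/10 ≈ -106.70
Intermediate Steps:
w(f, O) = 2*O/3 (w(f, O) = (4*O)*(1/6) = 2*O/3)
v(h) = -35/4 (v(h) = -9 + sqrt(6 - 5)/4 = -9 + sqrt(1)/4 = -9 + (1/4)*1 = -9 + 1/4 = -35/4)
Z = 2/25 (Z = 2/(-4 + ((-5 + 34) + (1*(-5) + 5))) = 2/(-4 + (29 + (-5 + 5))) = 2/(-4 + (29 + 0)) = 2/(-4 + 29) = 2/25 ≈ 0.080000)
v(w(0, 0))*Z - 106 = -35/4*2/25 - 106 = -7/10 - 106 = -1067/10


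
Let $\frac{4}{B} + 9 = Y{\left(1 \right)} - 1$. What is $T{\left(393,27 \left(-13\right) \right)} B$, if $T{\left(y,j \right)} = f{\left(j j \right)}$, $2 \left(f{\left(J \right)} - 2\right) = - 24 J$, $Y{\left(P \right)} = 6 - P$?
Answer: $1182728$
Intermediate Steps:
$f{\left(J \right)} = 2 - 12 J$ ($f{\left(J \right)} = 2 + \frac{\left(-24\right) J}{2} = 2 - 12 J$)
$T{\left(y,j \right)} = 2 - 12 j^{2}$ ($T{\left(y,j \right)} = 2 - 12 j j = 2 - 12 j^{2}$)
$B = - \frac{4}{5}$ ($B = \frac{4}{-9 + \left(\left(6 - 1\right) - 1\right)} = \frac{4}{-9 + \left(5 - 1\right)} = \frac{4}{-9 + 4} = \frac{4}{-5} = 4 \left(- \frac{1}{5}\right) = - \frac{4}{5} \approx -0.8$)
$T{\left(393,27 \left(-13\right) \right)} B = \left(2 - 12 \left(27 \left(-13\right)\right)^{2}\right) \left(- \frac{4}{5}\right) = \left(2 - 12 \left(-351\right)^{2}\right) \left(- \frac{4}{5}\right) = \left(2 - 1478412\right) \left(- \frac{4}{5}\right) = \left(-1478410\right) \left(- \frac{4}{5}\right) = 1182728$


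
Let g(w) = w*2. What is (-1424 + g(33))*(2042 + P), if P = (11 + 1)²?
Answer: -2968588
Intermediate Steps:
g(w) = 2*w
P = 144 (P = 12² = 144)
(-1424 + g(33))*(2042 + P) = (-1424 + 2*33)*(2042 + 144) = (-1424 + 66)*2186 = -1358*2186 = -2968588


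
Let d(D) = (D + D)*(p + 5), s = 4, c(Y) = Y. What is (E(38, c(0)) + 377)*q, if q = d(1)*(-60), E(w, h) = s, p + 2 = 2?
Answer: -228600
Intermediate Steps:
p = 0 (p = -2 + 2 = 0)
E(w, h) = 4
d(D) = 10*D (d(D) = (D + D)*(0 + 5) = (2*D)*5 = 10*D)
q = -600 (q = (10*1)*(-60) = 10*(-60) = -600)
(E(38, c(0)) + 377)*q = (4 + 377)*(-600) = 381*(-600) = -228600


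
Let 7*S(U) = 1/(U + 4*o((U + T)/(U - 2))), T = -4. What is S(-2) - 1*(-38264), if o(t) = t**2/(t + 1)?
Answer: 2142789/56 ≈ 38264.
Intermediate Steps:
o(t) = t**2/(1 + t)
S(U) = 1/(7*(U + 4*(-4 + U)**2/((1 + (-4 + U)/(-2 + U))*(-2 + U)**2))) (S(U) = 1/(7*(U + 4*(((U - 4)/(U - 2))**2/(1 + (U - 4)/(U - 2))))) = 1/(7*(U + 4*(((-4 + U)/(-2 + U))**2/(1 + (-4 + U)/(-2 + U))))) = 1/(7*(U + 4*(((-4 + U)**2/(-2 + U)**2)/(1 + (-4 + U)/(-2 + U))))) = 1/(7*(U + 4*((-4 + U)**2/((1 + (-4 + U)/(-2 + U))*(-2 + U)**2)))) = 1/(7*(U + 4*(-4 + U)**2/((1 + (-4 + U)/(-2 + U))*(-2 + U)**2))))
S(-2) - 1*(-38264) = (-3 - 2)*(-2 - 2)/(7*(2*(-4 - 2)**2 - 2*(-3 - 2)*(-2 - 2))) - 1*(-38264) = (1/7)*(-5)*(-4)/(2*(-6)**2 - 2*(-5)*(-4)) + 38264 = (1/7)*(-5)*(-4)/(2*36 - 40) + 38264 = (1/7)*(-5)*(-4)/(72 - 40) + 38264 = (1/7)*(-5)*(-4)/32 + 38264 = (1/7)*(1/32)*(-5)*(-4) + 38264 = 5/56 + 38264 = 2142789/56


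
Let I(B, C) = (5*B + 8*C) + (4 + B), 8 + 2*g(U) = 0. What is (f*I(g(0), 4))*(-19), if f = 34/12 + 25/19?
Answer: -946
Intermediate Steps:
g(U) = -4 (g(U) = -4 + (½)*0 = -4 + 0 = -4)
I(B, C) = 4 + 6*B + 8*C
f = 473/114 (f = 34*(1/12) + 25*(1/19) = 17/6 + 25/19 = 473/114 ≈ 4.1491)
(f*I(g(0), 4))*(-19) = (473*(4 + 6*(-4) + 8*4)/114)*(-19) = (473*(4 - 24 + 32)/114)*(-19) = ((473/114)*12)*(-19) = (946/19)*(-19) = -946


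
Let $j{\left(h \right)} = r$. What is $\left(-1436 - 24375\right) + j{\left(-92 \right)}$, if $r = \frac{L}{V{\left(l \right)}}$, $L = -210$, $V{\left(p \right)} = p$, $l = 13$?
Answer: $- \frac{335753}{13} \approx -25827.0$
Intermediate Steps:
$r = - \frac{210}{13} \approx -16.154$
$j{\left(h \right)} = - \frac{210}{13}$
$\left(-1436 - 24375\right) + j{\left(-92 \right)} = \left(-1436 - 24375\right) - \frac{210}{13} = -25811 - \frac{210}{13} = - \frac{335753}{13}$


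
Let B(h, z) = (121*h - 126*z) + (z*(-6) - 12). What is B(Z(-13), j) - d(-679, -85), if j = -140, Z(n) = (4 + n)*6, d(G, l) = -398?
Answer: 12332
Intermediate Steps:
Z(n) = 24 + 6*n
B(h, z) = -12 - 132*z + 121*h (B(h, z) = (-126*z + 121*h) + (-6*z - 12) = (-126*z + 121*h) + (-12 - 6*z) = -12 - 132*z + 121*h)
B(Z(-13), j) - d(-679, -85) = (-12 - 132*(-140) + 121*(24 + 6*(-13))) - 1*(-398) = (-12 + 18480 + 121*(24 - 78)) + 398 = (-12 + 18480 + 121*(-54)) + 398 = (-12 + 18480 - 6534) + 398 = 11934 + 398 = 12332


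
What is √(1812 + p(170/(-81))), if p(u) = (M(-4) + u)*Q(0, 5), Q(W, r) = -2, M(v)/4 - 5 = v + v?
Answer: 8*√2329/9 ≈ 42.898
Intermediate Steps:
M(v) = 20 + 8*v (M(v) = 20 + 4*(v + v) = 20 + 4*(2*v) = 20 + 8*v)
p(u) = 24 - 2*u (p(u) = ((20 + 8*(-4)) + u)*(-2) = ((20 - 32) + u)*(-2) = (-12 + u)*(-2) = 24 - 2*u)
√(1812 + p(170/(-81))) = √(1812 + (24 - 340/(-81))) = √(1812 + (24 - 340*(-1)/81)) = √(1812 + (24 - 2*(-170/81))) = √(1812 + (24 + 340/81)) = √(1812 + 2284/81) = √(149056/81) = 8*√2329/9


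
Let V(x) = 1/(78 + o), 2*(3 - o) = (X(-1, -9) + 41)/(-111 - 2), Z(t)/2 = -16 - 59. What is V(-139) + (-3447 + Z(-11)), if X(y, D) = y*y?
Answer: -32998765/9174 ≈ -3597.0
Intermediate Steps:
Z(t) = -150 (Z(t) = 2*(-16 - 59) = 2*(-75) = -150)
X(y, D) = y²
o = 360/113 (o = 3 - ((-1)² + 41)/(2*(-111 - 2)) = 3 - (1 + 41)/(2*(-113)) = 3 - 21*(-1)/113 = 3 - ½*(-42/113) = 3 + 21/113 = 360/113 ≈ 3.1858)
V(x) = 113/9174 (V(x) = 1/(78 + 360/113) = 1/(9174/113) = 113/9174)
V(-139) + (-3447 + Z(-11)) = 113/9174 + (-3447 - 150) = 113/9174 - 3597 = -32998765/9174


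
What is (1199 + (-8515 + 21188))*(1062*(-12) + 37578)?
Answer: 344497248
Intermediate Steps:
(1199 + (-8515 + 21188))*(1062*(-12) + 37578) = (1199 + 12673)*(-12744 + 37578) = 13872*24834 = 344497248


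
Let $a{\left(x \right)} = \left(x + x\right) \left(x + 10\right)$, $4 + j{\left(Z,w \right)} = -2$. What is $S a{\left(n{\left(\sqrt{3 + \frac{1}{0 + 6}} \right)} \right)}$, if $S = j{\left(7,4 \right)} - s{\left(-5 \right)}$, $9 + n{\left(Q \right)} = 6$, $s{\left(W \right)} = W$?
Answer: $42$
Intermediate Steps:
$j{\left(Z,w \right)} = -6$ ($j{\left(Z,w \right)} = -4 - 2 = -6$)
$n{\left(Q \right)} = -3$ ($n{\left(Q \right)} = -9 + 6 = -3$)
$S = -1$ ($S = -6 - -5 = -6 + 5 = -1$)
$a{\left(x \right)} = 2 x \left(10 + x\right)$
$S a{\left(n{\left(\sqrt{3 + \frac{1}{0 + 6}} \right)} \right)} = - 2 \left(-3\right) \left(10 - 3\right) = - 2 \left(-3\right) 7 = \left(-1\right) \left(-42\right) = 42$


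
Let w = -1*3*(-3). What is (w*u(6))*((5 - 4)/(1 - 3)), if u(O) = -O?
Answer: 27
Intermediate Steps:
w = 9 (w = -3*(-3) = 9)
(w*u(6))*((5 - 4)/(1 - 3)) = (9*(-1*6))*((5 - 4)/(1 - 3)) = (9*(-6))*(1/(-2)) = -54*(-1)/2 = -54*(-½) = 27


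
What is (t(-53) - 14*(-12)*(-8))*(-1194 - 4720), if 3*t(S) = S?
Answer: 24158690/3 ≈ 8.0529e+6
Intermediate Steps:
t(S) = S/3
(t(-53) - 14*(-12)*(-8))*(-1194 - 4720) = ((1/3)*(-53) - 14*(-12)*(-8))*(-1194 - 4720) = (-53/3 + 168*(-8))*(-5914) = (-53/3 - 1344)*(-5914) = -4085/3*(-5914) = 24158690/3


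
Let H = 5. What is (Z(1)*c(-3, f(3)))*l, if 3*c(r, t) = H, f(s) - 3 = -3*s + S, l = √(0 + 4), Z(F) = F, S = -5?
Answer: 10/3 ≈ 3.3333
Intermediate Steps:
l = 2 (l = √4 = 2)
f(s) = -2 - 3*s (f(s) = 3 + (-3*s - 5) = 3 + (-5 - 3*s) = -2 - 3*s)
c(r, t) = 5/3 (c(r, t) = (⅓)*5 = 5/3)
(Z(1)*c(-3, f(3)))*l = (1*(5/3))*2 = (5/3)*2 = 10/3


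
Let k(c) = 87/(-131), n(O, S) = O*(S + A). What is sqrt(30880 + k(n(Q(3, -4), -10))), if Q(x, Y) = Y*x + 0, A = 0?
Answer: sqrt(529920283)/131 ≈ 175.73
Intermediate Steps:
Q(x, Y) = Y*x
n(O, S) = O*S (n(O, S) = O*(S + 0) = O*S)
k(c) = -87/131 (k(c) = 87*(-1/131) = -87/131)
sqrt(30880 + k(n(Q(3, -4), -10))) = sqrt(30880 - 87/131) = sqrt(4045193/131) = sqrt(529920283)/131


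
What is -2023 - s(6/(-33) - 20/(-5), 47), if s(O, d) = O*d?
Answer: -24227/11 ≈ -2202.5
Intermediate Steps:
-2023 - s(6/(-33) - 20/(-5), 47) = -2023 - (6/(-33) - 20/(-5))*47 = -2023 - (6*(-1/33) - 20*(-⅕))*47 = -2023 - (-2/11 + 4)*47 = -2023 - 42*47/11 = -2023 - 1*1974/11 = -2023 - 1974/11 = -24227/11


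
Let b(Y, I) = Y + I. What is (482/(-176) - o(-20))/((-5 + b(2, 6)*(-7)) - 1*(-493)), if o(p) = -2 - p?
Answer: -1825/38016 ≈ -0.048006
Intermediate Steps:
b(Y, I) = I + Y
(482/(-176) - o(-20))/((-5 + b(2, 6)*(-7)) - 1*(-493)) = (482/(-176) - (-2 - 1*(-20)))/((-5 + (6 + 2)*(-7)) - 1*(-493)) = (482*(-1/176) - (-2 + 20))/((-5 + 8*(-7)) + 493) = (-241/88 - 1*18)/((-5 - 56) + 493) = (-241/88 - 18)/(-61 + 493) = -1825/88/432 = -1825/88*1/432 = -1825/38016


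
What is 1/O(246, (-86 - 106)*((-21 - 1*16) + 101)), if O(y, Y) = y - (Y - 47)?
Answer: 1/12581 ≈ 7.9485e-5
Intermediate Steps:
O(y, Y) = 47 + y - Y (O(y, Y) = y - (-47 + Y) = y + (47 - Y) = 47 + y - Y)
1/O(246, (-86 - 106)*((-21 - 1*16) + 101)) = 1/(47 + 246 - (-86 - 106)*((-21 - 1*16) + 101)) = 1/(47 + 246 - (-192)*((-21 - 16) + 101)) = 1/(47 + 246 - (-192)*(-37 + 101)) = 1/(47 + 246 - (-192)*64) = 1/(47 + 246 - 1*(-12288)) = 1/(47 + 246 + 12288) = 1/12581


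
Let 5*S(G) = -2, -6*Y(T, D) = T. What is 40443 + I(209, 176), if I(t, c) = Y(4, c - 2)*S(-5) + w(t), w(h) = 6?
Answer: 606739/15 ≈ 40449.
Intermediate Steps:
Y(T, D) = -T/6
S(G) = -2/5 (S(G) = (1/5)*(-2) = -2/5)
I(t, c) = 94/15 (I(t, c) = -1/6*4*(-2/5) + 6 = -2/3*(-2/5) + 6 = 4/15 + 6 = 94/15)
40443 + I(209, 176) = 40443 + 94/15 = 606739/15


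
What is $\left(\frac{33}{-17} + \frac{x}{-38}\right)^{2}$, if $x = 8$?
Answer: $\frac{483025}{104329} \approx 4.6298$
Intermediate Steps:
$\left(\frac{33}{-17} + \frac{x}{-38}\right)^{2} = \left(\frac{33}{-17} + \frac{8}{-38}\right)^{2} = \left(33 \left(- \frac{1}{17}\right) + 8 \left(- \frac{1}{38}\right)\right)^{2} = \left(- \frac{33}{17} - \frac{4}{19}\right)^{2} = \left(- \frac{695}{323}\right)^{2} = \frac{483025}{104329}$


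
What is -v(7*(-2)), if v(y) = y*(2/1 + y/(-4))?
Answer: 77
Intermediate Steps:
v(y) = y*(2 - y/4) (v(y) = y*(2*1 + y*(-¼)) = y*(2 - y/4))
-v(7*(-2)) = -7*(-2)*(8 - 7*(-2))/4 = -(-14)*(8 - 1*(-14))/4 = -(-14)*(8 + 14)/4 = -(-14)*22/4 = -1*(-77) = 77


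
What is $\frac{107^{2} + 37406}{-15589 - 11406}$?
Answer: $- \frac{9771}{5399} \approx -1.8098$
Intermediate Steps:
$\frac{107^{2} + 37406}{-15589 - 11406} = \frac{11449 + 37406}{-26995} = 48855 \left(- \frac{1}{26995}\right) = - \frac{9771}{5399}$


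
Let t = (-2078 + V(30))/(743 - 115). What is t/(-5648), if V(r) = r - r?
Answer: 1039/1773472 ≈ 0.00058586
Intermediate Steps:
V(r) = 0
t = -1039/314 (t = (-2078 + 0)/(743 - 115) = -2078/628 = -2078*1/628 = -1039/314 ≈ -3.3089)
t/(-5648) = -1039/314/(-5648) = -1039/314*(-1/5648) = 1039/1773472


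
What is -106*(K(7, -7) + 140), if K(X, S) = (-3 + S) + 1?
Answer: -13886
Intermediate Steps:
K(X, S) = -2 + S
-106*(K(7, -7) + 140) = -106*((-2 - 7) + 140) = -106*(-9 + 140) = -106*131 = -1*13886 = -13886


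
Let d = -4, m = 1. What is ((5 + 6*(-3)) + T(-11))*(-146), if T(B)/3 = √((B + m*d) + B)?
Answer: 1898 - 438*I*√26 ≈ 1898.0 - 2233.4*I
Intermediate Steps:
T(B) = 3*√(-4 + 2*B) (T(B) = 3*√((B + 1*(-4)) + B) = 3*√((B - 4) + B) = 3*√((-4 + B) + B) = 3*√(-4 + 2*B))
((5 + 6*(-3)) + T(-11))*(-146) = ((5 + 6*(-3)) + 3*√(-4 + 2*(-11)))*(-146) = ((5 - 18) + 3*√(-4 - 22))*(-146) = (-13 + 3*√(-26))*(-146) = (-13 + 3*(I*√26))*(-146) = (-13 + 3*I*√26)*(-146) = 1898 - 438*I*√26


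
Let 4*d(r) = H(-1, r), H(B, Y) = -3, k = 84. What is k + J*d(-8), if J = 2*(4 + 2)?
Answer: 75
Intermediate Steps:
d(r) = -¾ (d(r) = (¼)*(-3) = -¾)
J = 12 (J = 2*6 = 12)
k + J*d(-8) = 84 + 12*(-¾) = 84 - 9 = 75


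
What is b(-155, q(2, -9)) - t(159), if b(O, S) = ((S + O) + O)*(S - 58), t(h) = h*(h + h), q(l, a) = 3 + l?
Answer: -34397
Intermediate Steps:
t(h) = 2*h**2 (t(h) = h*(2*h) = 2*h**2)
b(O, S) = (-58 + S)*(S + 2*O) (b(O, S) = ((O + S) + O)*(-58 + S) = (S + 2*O)*(-58 + S) = (-58 + S)*(S + 2*O))
b(-155, q(2, -9)) - t(159) = ((3 + 2)**2 - 116*(-155) - 58*(3 + 2) + 2*(-155)*(3 + 2)) - 2*159**2 = (5**2 + 17980 - 58*5 + 2*(-155)*5) - 2*25281 = (25 + 17980 - 290 - 1550) - 1*50562 = 16165 - 50562 = -34397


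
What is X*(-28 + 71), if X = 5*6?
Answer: 1290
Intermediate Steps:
X = 30
X*(-28 + 71) = 30*(-28 + 71) = 30*43 = 1290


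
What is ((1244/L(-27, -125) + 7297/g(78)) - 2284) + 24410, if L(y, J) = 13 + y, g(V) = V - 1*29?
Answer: 1087117/49 ≈ 22186.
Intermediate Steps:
g(V) = -29 + V (g(V) = V - 29 = -29 + V)
((1244/L(-27, -125) + 7297/g(78)) - 2284) + 24410 = ((1244/(13 - 27) + 7297/(-29 + 78)) - 2284) + 24410 = ((1244/(-14) + 7297/49) - 2284) + 24410 = ((1244*(-1/14) + 7297*(1/49)) - 2284) + 24410 = ((-622/7 + 7297/49) - 2284) + 24410 = (2943/49 - 2284) + 24410 = -108973/49 + 24410 = 1087117/49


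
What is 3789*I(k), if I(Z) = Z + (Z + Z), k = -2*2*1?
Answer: -45468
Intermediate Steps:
k = -4 (k = -4*1 = -4)
I(Z) = 3*Z (I(Z) = Z + 2*Z = 3*Z)
3789*I(k) = 3789*(3*(-4)) = 3789*(-12) = -45468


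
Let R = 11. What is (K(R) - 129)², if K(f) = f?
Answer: 13924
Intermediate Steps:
(K(R) - 129)² = (11 - 129)² = (-118)² = 13924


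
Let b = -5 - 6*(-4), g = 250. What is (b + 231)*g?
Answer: 62500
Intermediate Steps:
b = 19 (b = -5 + 24 = 19)
(b + 231)*g = (19 + 231)*250 = 250*250 = 62500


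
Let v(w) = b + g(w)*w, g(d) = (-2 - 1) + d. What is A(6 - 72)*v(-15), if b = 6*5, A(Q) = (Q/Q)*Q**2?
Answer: 1306800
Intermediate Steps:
A(Q) = Q**2 (A(Q) = 1*Q**2 = Q**2)
g(d) = -3 + d
b = 30
v(w) = 30 + w*(-3 + w) (v(w) = 30 + (-3 + w)*w = 30 + w*(-3 + w))
A(6 - 72)*v(-15) = (6 - 72)**2*(30 - 15*(-3 - 15)) = (-66)**2*(30 - 15*(-18)) = 4356*(30 + 270) = 4356*300 = 1306800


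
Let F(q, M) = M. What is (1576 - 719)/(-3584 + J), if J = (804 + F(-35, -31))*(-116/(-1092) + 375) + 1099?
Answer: 233961/78479887 ≈ 0.0029812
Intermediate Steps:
J = 79458319/273 (J = (804 - 31)*(-116/(-1092) + 375) + 1099 = 773*(-116*(-1/1092) + 375) + 1099 = 773*(29/273 + 375) + 1099 = 773*(102404/273) + 1099 = 79158292/273 + 1099 = 79458319/273 ≈ 2.9106e+5)
(1576 - 719)/(-3584 + J) = (1576 - 719)/(-3584 + 79458319/273) = 857/(78479887/273) = 857*(273/78479887) = 233961/78479887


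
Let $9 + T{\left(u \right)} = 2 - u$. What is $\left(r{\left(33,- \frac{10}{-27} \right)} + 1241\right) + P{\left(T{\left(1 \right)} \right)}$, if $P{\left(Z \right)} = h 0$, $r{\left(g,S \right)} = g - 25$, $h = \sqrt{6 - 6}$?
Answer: $1249$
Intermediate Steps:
$h = 0$ ($h = \sqrt{0} = 0$)
$T{\left(u \right)} = -7 - u$ ($T{\left(u \right)} = -9 - \left(-2 + u\right) = -7 - u$)
$r{\left(g,S \right)} = -25 + g$ ($r{\left(g,S \right)} = g - 25 = -25 + g$)
$P{\left(Z \right)} = 0$ ($P{\left(Z \right)} = 0 \cdot 0 = 0$)
$\left(r{\left(33,- \frac{10}{-27} \right)} + 1241\right) + P{\left(T{\left(1 \right)} \right)} = \left(\left(-25 + 33\right) + 1241\right) + 0 = \left(8 + 1241\right) + 0 = 1249 + 0 = 1249$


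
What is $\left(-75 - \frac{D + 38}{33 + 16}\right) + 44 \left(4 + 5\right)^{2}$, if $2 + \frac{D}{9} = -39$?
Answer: $\frac{171292}{49} \approx 3495.8$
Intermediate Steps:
$D = -369$ ($D = -18 + 9 \left(-39\right) = -18 - 351 = -369$)
$\left(-75 - \frac{D + 38}{33 + 16}\right) + 44 \left(4 + 5\right)^{2} = \left(-75 - \frac{-369 + 38}{33 + 16}\right) + 44 \left(4 + 5\right)^{2} = \left(-75 - - \frac{331}{49}\right) + 44 \cdot 9^{2} = \left(-75 - \left(-331\right) \frac{1}{49}\right) + 44 \cdot 81 = \left(-75 - - \frac{331}{49}\right) + 3564 = \left(-75 + \frac{331}{49}\right) + 3564 = - \frac{3344}{49} + 3564 = \frac{171292}{49}$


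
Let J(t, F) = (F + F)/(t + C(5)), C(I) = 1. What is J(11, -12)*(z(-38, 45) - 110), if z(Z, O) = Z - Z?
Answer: 220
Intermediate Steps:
z(Z, O) = 0
J(t, F) = 2*F/(1 + t) (J(t, F) = (F + F)/(t + 1) = (2*F)/(1 + t) = 2*F/(1 + t))
J(11, -12)*(z(-38, 45) - 110) = (2*(-12)/(1 + 11))*(0 - 110) = (2*(-12)/12)*(-110) = (2*(-12)*(1/12))*(-110) = -2*(-110) = 220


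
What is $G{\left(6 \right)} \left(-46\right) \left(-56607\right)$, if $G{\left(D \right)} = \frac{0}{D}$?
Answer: $0$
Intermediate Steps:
$G{\left(D \right)} = 0$
$G{\left(6 \right)} \left(-46\right) \left(-56607\right) = 0 \left(-46\right) \left(-56607\right) = 0 \left(-56607\right) = 0$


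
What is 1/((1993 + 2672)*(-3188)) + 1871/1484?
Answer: 1739096746/1379379855 ≈ 1.2608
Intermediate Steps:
1/((1993 + 2672)*(-3188)) + 1871/1484 = -1/3188/4665 + 1871*(1/1484) = (1/4665)*(-1/3188) + 1871/1484 = -1/14872020 + 1871/1484 = 1739096746/1379379855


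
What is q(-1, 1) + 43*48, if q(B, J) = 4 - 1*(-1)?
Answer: 2069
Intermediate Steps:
q(B, J) = 5 (q(B, J) = 4 + 1 = 5)
q(-1, 1) + 43*48 = 5 + 43*48 = 5 + 2064 = 2069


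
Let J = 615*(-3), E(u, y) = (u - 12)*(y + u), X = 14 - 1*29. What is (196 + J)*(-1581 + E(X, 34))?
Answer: 3453006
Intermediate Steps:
X = -15 (X = 14 - 29 = -15)
E(u, y) = (-12 + u)*(u + y)
J = -1845
(196 + J)*(-1581 + E(X, 34)) = (196 - 1845)*(-1581 + ((-15)² - 12*(-15) - 12*34 - 15*34)) = -1649*(-1581 + (225 + 180 - 408 - 510)) = -1649*(-1581 - 513) = -1649*(-2094) = 3453006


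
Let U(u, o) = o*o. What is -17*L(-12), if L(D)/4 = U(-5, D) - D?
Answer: -10608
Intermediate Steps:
U(u, o) = o²
L(D) = -4*D + 4*D² (L(D) = 4*(D² - D) = -4*D + 4*D²)
-17*L(-12) = -68*(-12)*(-1 - 12) = -68*(-12)*(-13) = -17*624 = -10608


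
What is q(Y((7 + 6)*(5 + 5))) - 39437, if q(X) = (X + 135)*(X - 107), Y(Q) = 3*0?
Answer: -53882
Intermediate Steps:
Y(Q) = 0
q(X) = (-107 + X)*(135 + X) (q(X) = (135 + X)*(-107 + X) = (-107 + X)*(135 + X))
q(Y((7 + 6)*(5 + 5))) - 39437 = (-14445 + 0² + 28*0) - 39437 = (-14445 + 0 + 0) - 39437 = -14445 - 39437 = -53882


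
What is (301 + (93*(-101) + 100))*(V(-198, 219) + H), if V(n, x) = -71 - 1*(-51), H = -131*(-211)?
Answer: -248368032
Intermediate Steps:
H = 27641
V(n, x) = -20 (V(n, x) = -71 + 51 = -20)
(301 + (93*(-101) + 100))*(V(-198, 219) + H) = (301 + (93*(-101) + 100))*(-20 + 27641) = (301 + (-9393 + 100))*27621 = (301 - 9293)*27621 = -8992*27621 = -248368032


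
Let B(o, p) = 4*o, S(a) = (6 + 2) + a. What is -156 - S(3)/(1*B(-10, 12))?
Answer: -6229/40 ≈ -155.73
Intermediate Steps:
S(a) = 8 + a
-156 - S(3)/(1*B(-10, 12)) = -156 - (8 + 3)/(1*(4*(-10))) = -156 - 11/(1*(-40)) = -156 - 11/(-40) = -156 - 11*(-1)/40 = -156 - 1*(-11/40) = -156 + 11/40 = -6229/40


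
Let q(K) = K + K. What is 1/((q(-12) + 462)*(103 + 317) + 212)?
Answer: 1/184172 ≈ 5.4297e-6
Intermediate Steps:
q(K) = 2*K
1/((q(-12) + 462)*(103 + 317) + 212) = 1/((2*(-12) + 462)*(103 + 317) + 212) = 1/((-24 + 462)*420 + 212) = 1/(438*420 + 212) = 1/(183960 + 212) = 1/184172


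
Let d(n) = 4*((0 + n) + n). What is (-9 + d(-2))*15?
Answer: -375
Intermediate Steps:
d(n) = 8*n (d(n) = 4*(n + n) = 4*(2*n) = 8*n)
(-9 + d(-2))*15 = (-9 + 8*(-2))*15 = (-9 - 16)*15 = -25*15 = -375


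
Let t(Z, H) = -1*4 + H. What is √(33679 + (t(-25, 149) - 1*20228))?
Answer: 2*√3399 ≈ 116.60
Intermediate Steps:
t(Z, H) = -4 + H
√(33679 + (t(-25, 149) - 1*20228)) = √(33679 + ((-4 + 149) - 1*20228)) = √(33679 + (145 - 20228)) = √(33679 - 20083) = √13596 = 2*√3399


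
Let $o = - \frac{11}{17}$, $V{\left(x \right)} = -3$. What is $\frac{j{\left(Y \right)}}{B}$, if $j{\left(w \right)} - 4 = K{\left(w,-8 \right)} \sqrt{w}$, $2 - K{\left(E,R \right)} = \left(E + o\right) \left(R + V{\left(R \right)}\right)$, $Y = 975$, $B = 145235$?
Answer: $\frac{4}{145235} + \frac{182238 \sqrt{39}}{493799} \approx 2.3048$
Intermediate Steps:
$o = - \frac{11}{17}$ ($o = \left(-11\right) \frac{1}{17} = - \frac{11}{17} \approx -0.64706$)
$K{\left(E,R \right)} = 2 - \left(-3 + R\right) \left(- \frac{11}{17} + E\right)$ ($K{\left(E,R \right)} = 2 - \left(E - \frac{11}{17}\right) \left(R - 3\right) = 2 - \left(- \frac{11}{17} + E\right) \left(-3 + R\right) = 2 - \left(-3 + R\right) \left(- \frac{11}{17} + E\right)$)
$j{\left(w \right)} = 4 + \sqrt{w} \left(- \frac{87}{17} + 11 w\right)$ ($j{\left(w \right)} = 4 + \left(\frac{1}{17} + 3 w + \frac{11}{17} \left(-8\right) - w \left(-8\right)\right) \sqrt{w} = 4 + \left(\frac{1}{17} + 3 w - \frac{88}{17} + 8 w\right) \sqrt{w} = 4 + \left(- \frac{87}{17} + 11 w\right) \sqrt{w} = 4 + \sqrt{w} \left(- \frac{87}{17} + 11 w\right)$)
$\frac{j{\left(Y \right)}}{B} = \frac{4 + \frac{\sqrt{975} \left(-87 + 187 \cdot 975\right)}{17}}{145235} = \left(4 + \frac{5 \sqrt{39} \left(-87 + 182325\right)}{17}\right) \frac{1}{145235} = \left(4 + \frac{1}{17} \cdot 5 \sqrt{39} \cdot 182238\right) \frac{1}{145235} = \left(4 + \frac{911190 \sqrt{39}}{17}\right) \frac{1}{145235} = \frac{4}{145235} + \frac{182238 \sqrt{39}}{493799}$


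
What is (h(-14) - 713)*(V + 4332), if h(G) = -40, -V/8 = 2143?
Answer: 9647436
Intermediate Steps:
V = -17144 (V = -8*2143 = -17144)
(h(-14) - 713)*(V + 4332) = (-40 - 713)*(-17144 + 4332) = -753*(-12812) = 9647436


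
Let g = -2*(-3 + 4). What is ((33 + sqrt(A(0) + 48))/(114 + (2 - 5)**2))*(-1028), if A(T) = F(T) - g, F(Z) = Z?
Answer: -11308/41 - 5140*sqrt(2)/123 ≈ -334.90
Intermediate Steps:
g = -2 (g = -2*1 = -2)
A(T) = 2 + T (A(T) = T - 1*(-2) = T + 2 = 2 + T)
((33 + sqrt(A(0) + 48))/(114 + (2 - 5)**2))*(-1028) = ((33 + sqrt((2 + 0) + 48))/(114 + (2 - 5)**2))*(-1028) = ((33 + sqrt(2 + 48))/(114 + (-3)**2))*(-1028) = ((33 + sqrt(50))/(114 + 9))*(-1028) = ((33 + 5*sqrt(2))/123)*(-1028) = ((33 + 5*sqrt(2))*(1/123))*(-1028) = (11/41 + 5*sqrt(2)/123)*(-1028) = -11308/41 - 5140*sqrt(2)/123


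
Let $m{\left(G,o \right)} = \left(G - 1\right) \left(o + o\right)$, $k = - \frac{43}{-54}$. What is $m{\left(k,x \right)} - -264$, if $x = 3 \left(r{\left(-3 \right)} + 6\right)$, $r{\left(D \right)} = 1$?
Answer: $\frac{2299}{9} \approx 255.44$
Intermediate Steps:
$k = \frac{43}{54}$ ($k = \left(-43\right) \left(- \frac{1}{54}\right) = \frac{43}{54} \approx 0.7963$)
$x = 21$ ($x = 3 \left(1 + 6\right) = 3 \cdot 7 = 21$)
$m{\left(G,o \right)} = 2 o \left(-1 + G\right)$ ($m{\left(G,o \right)} = \left(-1 + G\right) 2 o = 2 o \left(-1 + G\right)$)
$m{\left(k,x \right)} - -264 = 2 \cdot 21 \left(-1 + \frac{43}{54}\right) - -264 = 2 \cdot 21 \left(- \frac{11}{54}\right) + 264 = - \frac{77}{9} + 264 = \frac{2299}{9}$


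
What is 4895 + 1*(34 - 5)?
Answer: 4924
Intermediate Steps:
4895 + 1*(34 - 5) = 4895 + 1*29 = 4895 + 29 = 4924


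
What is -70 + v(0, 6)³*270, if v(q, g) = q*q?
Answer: -70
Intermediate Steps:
v(q, g) = q²
-70 + v(0, 6)³*270 = -70 + (0²)³*270 = -70 + 0³*270 = -70 + 0*270 = -70 + 0 = -70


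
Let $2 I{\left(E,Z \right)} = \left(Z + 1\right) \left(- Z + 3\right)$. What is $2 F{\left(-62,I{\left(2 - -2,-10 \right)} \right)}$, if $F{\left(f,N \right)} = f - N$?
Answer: $-7$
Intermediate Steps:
$I{\left(E,Z \right)} = \frac{\left(1 + Z\right) \left(3 - Z\right)}{2}$ ($I{\left(E,Z \right)} = \frac{\left(Z + 1\right) \left(- Z + 3\right)}{2} = \frac{\left(1 + Z\right) \left(3 - Z\right)}{2}$)
$2 F{\left(-62,I{\left(2 - -2,-10 \right)} \right)} = 2 \left(-62 - \left(\frac{3}{2} - 10 - \frac{\left(-10\right)^{2}}{2}\right)\right) = 2 \left(-62 - \left(\frac{3}{2} - 10 - 50\right)\right) = 2 \left(-62 - - \frac{117}{2}\right) = 2 \left(-62 + \frac{117}{2}\right) = 2 \left(- \frac{7}{2}\right) = -7$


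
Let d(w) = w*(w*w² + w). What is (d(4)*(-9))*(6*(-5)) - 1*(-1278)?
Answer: 74718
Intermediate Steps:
d(w) = w*(w + w³) (d(w) = w*(w³ + w) = w*(w + w³))
(d(4)*(-9))*(6*(-5)) - 1*(-1278) = ((4² + 4⁴)*(-9))*(6*(-5)) - 1*(-1278) = ((16 + 256)*(-9))*(-30) + 1278 = (272*(-9))*(-30) + 1278 = -2448*(-30) + 1278 = 73440 + 1278 = 74718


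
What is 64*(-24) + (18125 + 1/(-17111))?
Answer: 283854378/17111 ≈ 16589.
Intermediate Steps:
64*(-24) + (18125 + 1/(-17111)) = -1536 + (18125 - 1/17111) = -1536 + 310136874/17111 = 283854378/17111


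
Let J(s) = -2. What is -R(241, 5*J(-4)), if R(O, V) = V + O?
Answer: -231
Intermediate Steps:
R(O, V) = O + V
-R(241, 5*J(-4)) = -(241 + 5*(-2)) = -(241 - 10) = -1*231 = -231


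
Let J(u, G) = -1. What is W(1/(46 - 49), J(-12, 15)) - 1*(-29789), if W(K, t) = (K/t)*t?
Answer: 89366/3 ≈ 29789.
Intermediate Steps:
W(K, t) = K
W(1/(46 - 49), J(-12, 15)) - 1*(-29789) = 1/(46 - 49) - 1*(-29789) = 1/(-3) + 29789 = -1/3 + 29789 = 89366/3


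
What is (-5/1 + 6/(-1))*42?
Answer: -462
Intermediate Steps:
(-5/1 + 6/(-1))*42 = (-5*1 + 6*(-1))*42 = (-5 - 6)*42 = -11*42 = -462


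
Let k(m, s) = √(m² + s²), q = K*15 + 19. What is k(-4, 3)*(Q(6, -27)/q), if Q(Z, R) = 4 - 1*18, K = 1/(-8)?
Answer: -560/137 ≈ -4.0876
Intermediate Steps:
K = -⅛ ≈ -0.12500
q = 137/8 (q = -⅛*15 + 19 = -15/8 + 19 = 137/8 ≈ 17.125)
Q(Z, R) = -14 (Q(Z, R) = 4 - 18 = -14)
k(-4, 3)*(Q(6, -27)/q) = √((-4)² + 3²)*(-14/137/8) = √(16 + 9)*(-14*8/137) = √25*(-112/137) = 5*(-112/137) = -560/137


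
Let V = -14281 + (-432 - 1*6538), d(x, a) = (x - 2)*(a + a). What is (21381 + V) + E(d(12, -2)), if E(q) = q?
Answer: 90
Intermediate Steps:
d(x, a) = 2*a*(-2 + x) (d(x, a) = (-2 + x)*(2*a) = 2*a*(-2 + x))
V = -21251 (V = -14281 + (-432 - 6538) = -14281 - 6970 = -21251)
(21381 + V) + E(d(12, -2)) = (21381 - 21251) + 2*(-2)*(-2 + 12) = 130 + 2*(-2)*10 = 130 - 40 = 90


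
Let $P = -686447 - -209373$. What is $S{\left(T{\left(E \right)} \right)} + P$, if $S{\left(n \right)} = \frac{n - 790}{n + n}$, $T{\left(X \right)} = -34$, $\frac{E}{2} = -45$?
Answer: $- \frac{8110052}{17} \approx -4.7706 \cdot 10^{5}$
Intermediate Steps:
$E = -90$ ($E = 2 \left(-45\right) = -90$)
$S{\left(n \right)} = \frac{-790 + n}{2 n}$
$P = -477074$ ($P = -686447 + 209373 = -477074$)
$S{\left(T{\left(E \right)} \right)} + P = \frac{-790 - 34}{2 \left(-34\right)} - 477074 = \frac{1}{2} \left(- \frac{1}{34}\right) \left(-824\right) - 477074 = \frac{206}{17} - 477074 = - \frac{8110052}{17}$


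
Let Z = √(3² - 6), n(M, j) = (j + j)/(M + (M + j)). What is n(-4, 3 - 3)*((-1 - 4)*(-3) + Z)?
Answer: 0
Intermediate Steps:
n(M, j) = 2*j/(j + 2*M) (n(M, j) = (2*j)/(j + 2*M) = 2*j/(j + 2*M))
Z = √3 (Z = √(9 - 6) = √3 ≈ 1.7320)
n(-4, 3 - 3)*((-1 - 4)*(-3) + Z) = (2*(3 - 3)/((3 - 3) + 2*(-4)))*((-1 - 4)*(-3) + √3) = (2*0/(0 - 8))*(-5*(-3) + √3) = (2*0/(-8))*(15 + √3) = (2*0*(-⅛))*(15 + √3) = 0*(15 + √3) = 0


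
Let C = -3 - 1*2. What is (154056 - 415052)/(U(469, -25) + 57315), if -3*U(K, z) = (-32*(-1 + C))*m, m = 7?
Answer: -260996/56867 ≈ -4.5896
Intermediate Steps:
C = -5 (C = -3 - 2 = -5)
U(K, z) = -448 (U(K, z) = -(-32*(-1 - 5))*7/3 = -(-32*(-6))*7/3 = -(-8*(-24))*7/3 = -64*7 = -1/3*1344 = -448)
(154056 - 415052)/(U(469, -25) + 57315) = (154056 - 415052)/(-448 + 57315) = -260996/56867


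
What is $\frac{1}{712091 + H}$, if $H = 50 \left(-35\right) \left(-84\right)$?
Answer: $\frac{1}{859091} \approx 1.164 \cdot 10^{-6}$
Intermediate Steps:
$H = 147000$ ($H = \left(-1750\right) \left(-84\right) = 147000$)
$\frac{1}{712091 + H} = \frac{1}{712091 + 147000} = \frac{1}{859091}$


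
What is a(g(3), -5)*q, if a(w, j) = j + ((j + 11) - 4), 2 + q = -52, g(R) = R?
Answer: 162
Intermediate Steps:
q = -54 (q = -2 - 52 = -54)
a(w, j) = 7 + 2*j (a(w, j) = j + ((11 + j) - 4) = j + (7 + j) = 7 + 2*j)
a(g(3), -5)*q = (7 + 2*(-5))*(-54) = (7 - 10)*(-54) = -3*(-54) = 162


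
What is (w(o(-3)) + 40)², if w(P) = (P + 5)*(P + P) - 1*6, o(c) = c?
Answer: 484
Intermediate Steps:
w(P) = -6 + 2*P*(5 + P) (w(P) = (5 + P)*(2*P) - 6 = 2*P*(5 + P) - 6 = -6 + 2*P*(5 + P))
(w(o(-3)) + 40)² = ((-6 + 2*(-3)² + 10*(-3)) + 40)² = ((-6 + 2*9 - 30) + 40)² = ((-6 + 18 - 30) + 40)² = (-18 + 40)² = 22² = 484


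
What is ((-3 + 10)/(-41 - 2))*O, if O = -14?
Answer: 98/43 ≈ 2.2791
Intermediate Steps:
((-3 + 10)/(-41 - 2))*O = ((-3 + 10)/(-41 - 2))*(-14) = (7/(-43))*(-14) = (7*(-1/43))*(-14) = -7/43*(-14) = 98/43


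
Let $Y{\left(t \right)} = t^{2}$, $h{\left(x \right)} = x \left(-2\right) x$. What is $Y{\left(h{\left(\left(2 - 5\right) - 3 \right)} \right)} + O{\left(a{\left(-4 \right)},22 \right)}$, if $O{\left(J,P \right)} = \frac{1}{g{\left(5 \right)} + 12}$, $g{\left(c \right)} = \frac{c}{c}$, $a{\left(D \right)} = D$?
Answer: $\frac{67393}{13} \approx 5184.1$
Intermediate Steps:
$g{\left(c \right)} = 1$
$h{\left(x \right)} = - 2 x^{2}$ ($h{\left(x \right)} = - 2 x x = - 2 x^{2}$)
$O{\left(J,P \right)} = \frac{1}{13}$ ($O{\left(J,P \right)} = \frac{1}{1 + 12} = \frac{1}{13}$)
$Y{\left(h{\left(\left(2 - 5\right) - 3 \right)} \right)} + O{\left(a{\left(-4 \right)},22 \right)} = \left(- 2 \left(\left(2 - 5\right) - 3\right)^{2}\right)^{2} + \frac{1}{13} = \left(- 2 \left(-3 - 3\right)^{2}\right)^{2} + \frac{1}{13} = \left(- 2 \left(-6\right)^{2}\right)^{2} + \frac{1}{13} = \left(\left(-2\right) 36\right)^{2} + \frac{1}{13} = \left(-72\right)^{2} + \frac{1}{13} = 5184 + \frac{1}{13} = \frac{67393}{13}$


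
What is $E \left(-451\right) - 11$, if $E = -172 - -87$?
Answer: $38324$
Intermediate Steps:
$E = -85$ ($E = -172 + 87 = -85$)
$E \left(-451\right) - 11 = \left(-85\right) \left(-451\right) - 11 = 38335 - 11 = 38324$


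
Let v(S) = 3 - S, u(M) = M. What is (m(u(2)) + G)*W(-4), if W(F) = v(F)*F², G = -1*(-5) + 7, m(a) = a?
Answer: 1568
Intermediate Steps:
G = 12 (G = 5 + 7 = 12)
W(F) = F²*(3 - F) (W(F) = (3 - F)*F² = F²*(3 - F))
(m(u(2)) + G)*W(-4) = (2 + 12)*((-4)²*(3 - 1*(-4))) = 14*(16*(3 + 4)) = 14*(16*7) = 14*112 = 1568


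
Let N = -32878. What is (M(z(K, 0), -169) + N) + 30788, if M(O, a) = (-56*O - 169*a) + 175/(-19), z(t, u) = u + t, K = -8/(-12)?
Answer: 1506194/57 ≈ 26424.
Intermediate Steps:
K = ⅔ (K = -8*(-1/12) = ⅔ ≈ 0.66667)
z(t, u) = t + u
M(O, a) = -175/19 - 169*a - 56*O (M(O, a) = (-169*a - 56*O) + 175*(-1/19) = (-169*a - 56*O) - 175/19 = -175/19 - 169*a - 56*O)
(M(z(K, 0), -169) + N) + 30788 = ((-175/19 - 169*(-169) - 56*(⅔ + 0)) - 32878) + 30788 = ((-175/19 + 28561 - 56*⅔) - 32878) + 30788 = ((-175/19 + 28561 - 112/3) - 32878) + 30788 = (1625324/57 - 32878) + 30788 = -248722/57 + 30788 = 1506194/57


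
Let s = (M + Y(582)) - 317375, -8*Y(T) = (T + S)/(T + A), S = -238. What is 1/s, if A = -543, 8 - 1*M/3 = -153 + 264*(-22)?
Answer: -39/11679295 ≈ -3.3392e-6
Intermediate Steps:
M = 17907 (M = 24 - 3*(-153 + 264*(-22)) = 24 - 3*(-153 - 5808) = 24 - 3*(-5961) = 24 + 17883 = 17907)
Y(T) = -(-238 + T)/(8*(-543 + T)) (Y(T) = -(T - 238)/(8*(T - 543)) = -(-238 + T)/(8*(-543 + T)))
s = -11679295/39 (s = (17907 + (238 - 1*582)/(8*(-543 + 582))) - 317375 = (17907 + (⅛)*(238 - 582)/39) - 317375 = (17907 + (⅛)*(1/39)*(-344)) - 317375 = (17907 - 43/39) - 317375 = 698330/39 - 317375 = -11679295/39 ≈ -2.9947e+5)
1/s = 1/(-11679295/39) = -39/11679295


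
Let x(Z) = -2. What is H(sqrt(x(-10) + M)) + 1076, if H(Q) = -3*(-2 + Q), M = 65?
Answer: 1082 - 9*sqrt(7) ≈ 1058.2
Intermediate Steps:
H(Q) = 6 - 3*Q
H(sqrt(x(-10) + M)) + 1076 = (6 - 3*sqrt(-2 + 65)) + 1076 = (6 - 9*sqrt(7)) + 1076 = 1082 - 9*sqrt(7)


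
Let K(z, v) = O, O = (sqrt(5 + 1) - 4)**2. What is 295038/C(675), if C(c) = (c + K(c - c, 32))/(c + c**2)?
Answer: 3753368402472/19417 + 43080268608*sqrt(6)/19417 ≈ 1.9874e+8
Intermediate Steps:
O = (-4 + sqrt(6))**2 (O = (sqrt(6) - 4)**2 = (-4 + sqrt(6))**2 ≈ 2.4041)
K(z, v) = (4 - sqrt(6))**2
C(c) = (c + (4 - sqrt(6))**2)/(c + c**2)
295038/C(675) = 295038/(((675 + (4 - sqrt(6))**2)/(675*(1 + 675)))) = 295038/(((1/675)*(675 + (4 - sqrt(6))**2)/676)) = 295038/(((1/675)*(1/676)*(675 + (4 - sqrt(6))**2))) = 295038/(1/676 + (4 - sqrt(6))**2/456300)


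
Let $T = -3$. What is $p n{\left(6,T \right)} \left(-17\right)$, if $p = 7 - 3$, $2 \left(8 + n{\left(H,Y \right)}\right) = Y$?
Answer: $646$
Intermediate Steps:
$n{\left(H,Y \right)} = -8 + \frac{Y}{2}$
$p = 4$
$p n{\left(6,T \right)} \left(-17\right) = 4 \left(-8 + \frac{1}{2} \left(-3\right)\right) \left(-17\right) = 4 \left(-8 - \frac{3}{2}\right) \left(-17\right) = 4 \left(- \frac{19}{2}\right) \left(-17\right) = \left(-38\right) \left(-17\right) = 646$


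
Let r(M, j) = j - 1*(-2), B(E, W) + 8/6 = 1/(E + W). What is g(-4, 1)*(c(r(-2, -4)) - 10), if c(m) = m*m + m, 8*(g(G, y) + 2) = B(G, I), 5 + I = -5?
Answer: 731/42 ≈ 17.405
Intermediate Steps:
I = -10 (I = -5 - 5 = -10)
B(E, W) = -4/3 + 1/(E + W)
g(G, y) = -2 + (43 - 4*G)/(24*(-10 + G)) (g(G, y) = -2 + ((3 - 4*G - 4*(-10))/(3*(G - 10)))/8 = -2 + ((3 - 4*G + 40)/(3*(-10 + G)))/8 = -2 + ((43 - 4*G)/(3*(-10 + G)))/8 = -2 + (43 - 4*G)/(24*(-10 + G)))
r(M, j) = 2 + j (r(M, j) = j + 2 = 2 + j)
c(m) = m + m² (c(m) = m² + m = m + m²)
g(-4, 1)*(c(r(-2, -4)) - 10) = ((523 - 52*(-4))/(24*(-10 - 4)))*((2 - 4)*(1 + (2 - 4)) - 10) = ((1/24)*(523 + 208)/(-14))*(-2*(1 - 2) - 10) = ((1/24)*(-1/14)*731)*(-2*(-1) - 10) = -731*(2 - 10)/336 = -731/336*(-8) = 731/42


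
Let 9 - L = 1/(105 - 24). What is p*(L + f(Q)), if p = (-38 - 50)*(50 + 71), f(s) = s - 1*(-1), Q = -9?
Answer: -851840/81 ≈ -10517.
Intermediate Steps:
f(s) = 1 + s (f(s) = s + 1 = 1 + s)
p = -10648 (p = -88*121 = -10648)
L = 728/81 (L = 9 - 1/(105 - 24) = 9 - 1/81 = 728/81 ≈ 8.9877)
p*(L + f(Q)) = -10648*(728/81 + (1 - 9)) = -10648*(728/81 - 8) = -10648*80/81 = -851840/81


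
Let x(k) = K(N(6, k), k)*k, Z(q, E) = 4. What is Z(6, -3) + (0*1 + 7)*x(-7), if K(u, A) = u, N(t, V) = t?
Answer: -290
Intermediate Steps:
x(k) = 6*k
Z(6, -3) + (0*1 + 7)*x(-7) = 4 + (0*1 + 7)*(6*(-7)) = 4 + (0 + 7)*(-42) = 4 + 7*(-42) = 4 - 294 = -290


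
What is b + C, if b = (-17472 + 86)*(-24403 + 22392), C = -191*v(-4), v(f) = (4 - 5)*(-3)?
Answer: 34962673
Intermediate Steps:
v(f) = 3 (v(f) = -1*(-3) = 3)
C = -573 (C = -191*3 = -573)
b = 34963246 (b = -17386*(-2011) = 34963246)
b + C = 34963246 - 573 = 34962673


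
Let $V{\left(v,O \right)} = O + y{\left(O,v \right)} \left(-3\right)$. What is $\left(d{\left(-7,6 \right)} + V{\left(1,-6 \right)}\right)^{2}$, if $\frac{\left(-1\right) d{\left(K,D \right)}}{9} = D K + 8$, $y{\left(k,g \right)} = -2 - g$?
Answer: $95481$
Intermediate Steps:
$V{\left(v,O \right)} = 6 + O + 3 v$ ($V{\left(v,O \right)} = O + \left(-2 - v\right) \left(-3\right) = O + \left(6 + 3 v\right) = 6 + O + 3 v$)
$d{\left(K,D \right)} = -72 - 9 D K$ ($d{\left(K,D \right)} = - 9 \left(D K + 8\right) = - 9 \left(8 + D K\right) = -72 - 9 D K$)
$\left(d{\left(-7,6 \right)} + V{\left(1,-6 \right)}\right)^{2} = \left(\left(-72 - 54 \left(-7\right)\right) + \left(6 - 6 + 3 \cdot 1\right)\right)^{2} = \left(\left(-72 + 378\right) + \left(6 - 6 + 3\right)\right)^{2} = \left(306 + 3\right)^{2} = 309^{2} = 95481$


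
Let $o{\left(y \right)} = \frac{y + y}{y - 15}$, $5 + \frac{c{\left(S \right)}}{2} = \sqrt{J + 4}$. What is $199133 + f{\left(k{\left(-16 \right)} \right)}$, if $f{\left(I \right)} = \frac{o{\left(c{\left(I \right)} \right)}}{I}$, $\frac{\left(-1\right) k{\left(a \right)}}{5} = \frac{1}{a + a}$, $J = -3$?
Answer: $\frac{22900807}{115} \approx 1.9914 \cdot 10^{5}$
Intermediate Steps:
$k{\left(a \right)} = - \frac{5}{2 a}$ ($k{\left(a \right)} = - \frac{5}{a + a} = - \frac{5}{2 a}$)
$c{\left(S \right)} = -8$ ($c{\left(S \right)} = -10 + 2 \sqrt{-3 + 4} = -10 + 2 \sqrt{1} = -10 + 2 \cdot 1 = -10 + 2 = -8$)
$o{\left(y \right)} = \frac{2 y}{-15 + y}$
$f{\left(I \right)} = \frac{16}{23 I}$ ($f{\left(I \right)} = \frac{2 \left(-8\right) \frac{1}{-15 - 8}}{I} = \frac{2 \left(-8\right) \frac{1}{-23}}{I} = \frac{2 \left(-8\right) \left(- \frac{1}{23}\right)}{I} = \frac{16}{23 I}$)
$199133 + f{\left(k{\left(-16 \right)} \right)} = 199133 + \frac{16}{23 \left(- \frac{5}{2 \left(-16\right)}\right)} = 199133 + \frac{16}{23 \left(\left(- \frac{5}{2}\right) \left(- \frac{1}{16}\right)\right)} = 199133 + \frac{16}{23 \cdot \frac{5}{32}} = 199133 + \frac{16}{23} \cdot \frac{32}{5} = 199133 + \frac{512}{115} = \frac{22900807}{115}$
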